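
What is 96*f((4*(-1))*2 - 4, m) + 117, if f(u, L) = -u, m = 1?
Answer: 1269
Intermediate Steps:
96*f((4*(-1))*2 - 4, m) + 117 = 96*(-((4*(-1))*2 - 4)) + 117 = 96*(-(-4*2 - 4)) + 117 = 96*(-(-8 - 4)) + 117 = 96*(-1*(-12)) + 117 = 96*12 + 117 = 1152 + 117 = 1269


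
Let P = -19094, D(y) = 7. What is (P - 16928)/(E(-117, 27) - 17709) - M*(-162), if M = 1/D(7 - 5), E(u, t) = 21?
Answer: 1558805/61908 ≈ 25.179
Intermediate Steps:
M = ⅐ (M = 1/7 = ⅐ ≈ 0.14286)
(P - 16928)/(E(-117, 27) - 17709) - M*(-162) = (-19094 - 16928)/(21 - 17709) - (-162)/7 = -36022/(-17688) - 1*(-162/7) = -36022*(-1/17688) + 162/7 = 18011/8844 + 162/7 = 1558805/61908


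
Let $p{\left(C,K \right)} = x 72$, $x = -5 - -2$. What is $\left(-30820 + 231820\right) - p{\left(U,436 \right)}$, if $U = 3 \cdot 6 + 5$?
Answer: $201216$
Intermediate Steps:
$x = -3$ ($x = -5 + 2 = -3$)
$U = 23$ ($U = 18 + 5 = 23$)
$p{\left(C,K \right)} = -216$ ($p{\left(C,K \right)} = \left(-3\right) 72 = -216$)
$\left(-30820 + 231820\right) - p{\left(U,436 \right)} = \left(-30820 + 231820\right) - -216 = 201000 + 216 = 201216$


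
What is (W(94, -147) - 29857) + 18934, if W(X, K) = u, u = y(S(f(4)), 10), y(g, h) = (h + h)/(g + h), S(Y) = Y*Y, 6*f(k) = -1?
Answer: -3942483/361 ≈ -10921.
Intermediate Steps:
f(k) = -⅙ (f(k) = (⅙)*(-1) = -⅙)
S(Y) = Y²
y(g, h) = 2*h/(g + h) (y(g, h) = (2*h)/(g + h) = 2*h/(g + h))
u = 720/361 (u = 2*10/((-⅙)² + 10) = 2*10/(1/36 + 10) = 2*10/(361/36) = 2*10*(36/361) = 720/361 ≈ 1.9945)
W(X, K) = 720/361
(W(94, -147) - 29857) + 18934 = (720/361 - 29857) + 18934 = -10777657/361 + 18934 = -3942483/361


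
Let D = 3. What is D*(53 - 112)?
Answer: -177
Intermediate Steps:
D*(53 - 112) = 3*(53 - 112) = 3*(-59) = -177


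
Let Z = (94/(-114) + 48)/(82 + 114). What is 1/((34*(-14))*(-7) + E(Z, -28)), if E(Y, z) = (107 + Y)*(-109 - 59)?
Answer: -133/1953030 ≈ -6.8099e-5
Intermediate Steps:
Z = 2689/11172 (Z = (94*(-1/114) + 48)/196 = (-47/57 + 48)*(1/196) = (2689/57)*(1/196) = 2689/11172 ≈ 0.24069)
E(Y, z) = -17976 - 168*Y (E(Y, z) = (107 + Y)*(-168) = -17976 - 168*Y)
1/((34*(-14))*(-7) + E(Z, -28)) = 1/((34*(-14))*(-7) + (-17976 - 168*2689/11172)) = 1/(-476*(-7) + (-17976 - 5378/133)) = 1/(3332 - 2396186/133) = 1/(-1953030/133) = -133/1953030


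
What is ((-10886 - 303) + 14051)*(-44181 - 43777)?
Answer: -251735796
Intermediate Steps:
((-10886 - 303) + 14051)*(-44181 - 43777) = (-11189 + 14051)*(-87958) = 2862*(-87958) = -251735796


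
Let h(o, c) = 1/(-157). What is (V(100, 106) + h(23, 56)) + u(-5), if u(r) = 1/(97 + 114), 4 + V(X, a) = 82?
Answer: 2583852/33127 ≈ 77.998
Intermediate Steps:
V(X, a) = 78 (V(X, a) = -4 + 82 = 78)
h(o, c) = -1/157
u(r) = 1/211
(V(100, 106) + h(23, 56)) + u(-5) = (78 - 1/157) + 1/211 = 12245/157 + 1/211 = 2583852/33127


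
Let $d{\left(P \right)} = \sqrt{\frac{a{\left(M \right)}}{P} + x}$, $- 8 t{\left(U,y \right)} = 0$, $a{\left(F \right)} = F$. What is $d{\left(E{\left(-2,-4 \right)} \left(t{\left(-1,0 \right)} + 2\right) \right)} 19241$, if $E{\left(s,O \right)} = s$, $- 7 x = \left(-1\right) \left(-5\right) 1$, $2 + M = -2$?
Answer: $\frac{19241 \sqrt{14}}{7} \approx 10285.0$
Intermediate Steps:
$M = -4$ ($M = -2 - 2 = -4$)
$x = - \frac{5}{7}$ ($x = - \frac{\left(-1\right) \left(-5\right) 1}{7} = - \frac{5 \cdot 1}{7} = \left(- \frac{1}{7}\right) 5 = - \frac{5}{7} \approx -0.71429$)
$t{\left(U,y \right)} = 0$ ($t{\left(U,y \right)} = \left(- \frac{1}{8}\right) 0 = 0$)
$d{\left(P \right)} = \sqrt{- \frac{5}{7} - \frac{4}{P}}$ ($d{\left(P \right)} = \sqrt{- \frac{4}{P} - \frac{5}{7}} = \sqrt{- \frac{5}{7} - \frac{4}{P}}$)
$d{\left(E{\left(-2,-4 \right)} \left(t{\left(-1,0 \right)} + 2\right) \right)} 19241 = \frac{\sqrt{-35 - \frac{196}{\left(-2\right) \left(0 + 2\right)}}}{7} \cdot 19241 = \frac{\sqrt{-35 - \frac{196}{\left(-2\right) 2}}}{7} \cdot 19241 = \frac{\sqrt{-35 - \frac{196}{-4}}}{7} \cdot 19241 = \frac{\sqrt{-35 - -49}}{7} \cdot 19241 = \frac{\sqrt{-35 + 49}}{7} \cdot 19241 = \frac{\sqrt{14}}{7} \cdot 19241 = \frac{19241 \sqrt{14}}{7}$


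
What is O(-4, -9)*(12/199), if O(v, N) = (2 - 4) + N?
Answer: -132/199 ≈ -0.66332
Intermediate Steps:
O(v, N) = -2 + N
O(-4, -9)*(12/199) = (-2 - 9)*(12/199) = -132/199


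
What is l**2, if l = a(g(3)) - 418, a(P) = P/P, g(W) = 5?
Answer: 173889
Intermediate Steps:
a(P) = 1
l = -417 (l = 1 - 418 = -417)
l**2 = (-417)**2 = 173889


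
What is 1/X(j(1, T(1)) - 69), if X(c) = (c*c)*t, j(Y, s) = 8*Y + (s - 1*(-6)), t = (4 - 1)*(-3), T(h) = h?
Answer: -1/26244 ≈ -3.8104e-5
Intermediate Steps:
t = -9 (t = 3*(-3) = -9)
j(Y, s) = 6 + s + 8*Y (j(Y, s) = 8*Y + (s + 6) = 8*Y + (6 + s) = 6 + s + 8*Y)
X(c) = -9*c² (X(c) = (c*c)*(-9) = c²*(-9) = -9*c²)
1/X(j(1, T(1)) - 69) = 1/(-9*((6 + 1 + 8*1) - 69)²) = 1/(-9*((6 + 1 + 8) - 69)²) = 1/(-9*(15 - 69)²) = 1/(-9*(-54)²) = 1/(-9*2916) = 1/(-26244) = -1/26244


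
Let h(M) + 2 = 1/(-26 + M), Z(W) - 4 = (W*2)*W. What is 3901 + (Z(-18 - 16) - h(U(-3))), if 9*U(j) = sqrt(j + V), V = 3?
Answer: 161695/26 ≈ 6219.0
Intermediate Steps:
Z(W) = 4 + 2*W**2 (Z(W) = 4 + (W*2)*W = 4 + (2*W)*W = 4 + 2*W**2)
U(j) = sqrt(3 + j)/9 (U(j) = sqrt(j + 3)/9 = sqrt(3 + j)/9)
h(M) = -2 + 1/(-26 + M)
3901 + (Z(-18 - 16) - h(U(-3))) = 3901 + ((4 + 2*(-18 - 16)**2) - (53 - 2*sqrt(3 - 3)/9)/(-26 + sqrt(3 - 3)/9)) = 3901 + ((4 + 2*(-34)**2) - (53 - 2*sqrt(0)/9)/(-26 + sqrt(0)/9)) = 3901 + ((4 + 2*1156) - (53 - 2*0/9)/(-26 + (1/9)*0)) = 3901 + ((4 + 2312) - (53 - 2*0)/(-26 + 0)) = 3901 + (2316 - (53 + 0)/(-26)) = 3901 + (2316 - (-1)*53/26) = 3901 + (2316 - 1*(-53/26)) = 3901 + (2316 + 53/26) = 3901 + 60269/26 = 161695/26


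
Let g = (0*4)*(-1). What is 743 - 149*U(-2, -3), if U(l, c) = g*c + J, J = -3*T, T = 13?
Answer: 6554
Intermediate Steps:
g = 0 (g = 0*(-1) = 0)
J = -39 (J = -3*13 = -39)
U(l, c) = -39 (U(l, c) = 0*c - 39 = 0 - 39 = -39)
743 - 149*U(-2, -3) = 743 - 149*(-39) = 743 + 5811 = 6554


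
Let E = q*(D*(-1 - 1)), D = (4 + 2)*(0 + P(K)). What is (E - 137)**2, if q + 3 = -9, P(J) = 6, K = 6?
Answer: 528529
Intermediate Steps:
q = -12 (q = -3 - 9 = -12)
D = 36 (D = (4 + 2)*(0 + 6) = 6*6 = 36)
E = 864 (E = -432*(-1 - 1) = -432*(-2) = -12*(-72) = 864)
(E - 137)**2 = (864 - 137)**2 = 727**2 = 528529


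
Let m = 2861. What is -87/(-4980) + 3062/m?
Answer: 5165889/4749260 ≈ 1.0877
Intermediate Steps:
-87/(-4980) + 3062/m = -87/(-4980) + 3062/2861 = -87*(-1/4980) + 3062*(1/2861) = 29/1660 + 3062/2861 = 5165889/4749260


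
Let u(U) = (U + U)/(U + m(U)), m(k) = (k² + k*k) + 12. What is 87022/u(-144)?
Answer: -149895395/12 ≈ -1.2491e+7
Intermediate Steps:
m(k) = 12 + 2*k² (m(k) = (k² + k²) + 12 = 2*k² + 12 = 12 + 2*k²)
u(U) = 2*U/(12 + U + 2*U²) (u(U) = (U + U)/(U + (12 + 2*U²)) = (2*U)/(12 + U + 2*U²) = 2*U/(12 + U + 2*U²))
87022/u(-144) = 87022/((2*(-144)/(12 - 144 + 2*(-144)²))) = 87022/((2*(-144)/(12 - 144 + 2*20736))) = 87022/((2*(-144)/(12 - 144 + 41472))) = 87022/((2*(-144)/41340)) = 87022/((2*(-144)*(1/41340))) = 87022/(-24/3445) = 87022*(-3445/24) = -149895395/12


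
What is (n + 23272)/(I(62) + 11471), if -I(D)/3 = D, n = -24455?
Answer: -1183/11285 ≈ -0.10483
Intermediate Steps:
I(D) = -3*D
(n + 23272)/(I(62) + 11471) = (-24455 + 23272)/(-3*62 + 11471) = -1183/(-186 + 11471) = -1183/11285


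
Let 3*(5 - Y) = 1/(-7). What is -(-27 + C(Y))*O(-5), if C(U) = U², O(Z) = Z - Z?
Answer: 0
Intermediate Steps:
O(Z) = 0
Y = 106/21 (Y = 5 - 1/(3*(-7)) = 5 - (-1)/(3*7) = 5 - ⅓*(-⅐) = 5 + 1/21 = 106/21 ≈ 5.0476)
-(-27 + C(Y))*O(-5) = -(-27 + (106/21)²)*0 = -(-27 + 11236/441)*0 = -(-671)*0/441 = -1*0 = 0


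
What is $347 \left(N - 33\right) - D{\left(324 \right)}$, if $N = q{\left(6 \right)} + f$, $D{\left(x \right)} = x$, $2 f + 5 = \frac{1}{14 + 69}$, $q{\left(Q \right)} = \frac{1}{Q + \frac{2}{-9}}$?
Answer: $- \frac{54296799}{4316} \approx -12580.0$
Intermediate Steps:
$q{\left(Q \right)} = \frac{1}{- \frac{2}{9} + Q}$ ($q{\left(Q \right)} = \frac{1}{Q + 2 \left(- \frac{1}{9}\right)} = \frac{1}{Q - \frac{2}{9}} = \frac{1}{- \frac{2}{9} + Q}$)
$f = - \frac{207}{83}$ ($f = - \frac{5}{2} + \frac{1}{2 \left(14 + 69\right)} = - \frac{5}{2} + \frac{1}{2 \cdot 83} = - \frac{5}{2} + \frac{1}{2} \cdot \frac{1}{83} = - \frac{5}{2} + \frac{1}{166} = - \frac{207}{83} \approx -2.494$)
$N = - \frac{10017}{4316}$ ($N = \frac{9}{-2 + 9 \cdot 6} - \frac{207}{83} = \frac{9}{-2 + 54} - \frac{207}{83} = \frac{9}{52} - \frac{207}{83} = - \frac{10017}{4316} \approx -2.3209$)
$347 \left(N - 33\right) - D{\left(324 \right)} = 347 \left(- \frac{10017}{4316} - 33\right) - 324 = 347 \left(- \frac{152445}{4316}\right) - 324 = - \frac{52898415}{4316} - 324 = - \frac{54296799}{4316}$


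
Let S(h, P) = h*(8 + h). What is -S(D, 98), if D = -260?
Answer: -65520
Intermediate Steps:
-S(D, 98) = -(-260)*(8 - 260) = -(-260)*(-252) = -1*65520 = -65520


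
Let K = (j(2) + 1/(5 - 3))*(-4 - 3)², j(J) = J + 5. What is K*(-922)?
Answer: -338835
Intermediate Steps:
j(J) = 5 + J
K = 735/2 (K = ((5 + 2) + 1/(5 - 3))*(-4 - 3)² = (7 + 1/2)*(-7)² = (7 + ½)*49 = (15/2)*49 = 735/2 ≈ 367.50)
K*(-922) = (735/2)*(-922) = -338835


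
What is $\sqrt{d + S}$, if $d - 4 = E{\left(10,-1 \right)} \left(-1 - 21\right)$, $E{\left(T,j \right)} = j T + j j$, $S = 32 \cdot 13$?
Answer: $\sqrt{618} \approx 24.86$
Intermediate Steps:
$S = 416$
$E{\left(T,j \right)} = j^{2} + T j$ ($E{\left(T,j \right)} = T j + j^{2} = j^{2} + T j$)
$d = 202$ ($d = 4 + - (10 - 1) \left(-1 - 21\right) = 4 + \left(-1\right) 9 \left(-22\right) = 4 - -198 = 4 + 198 = 202$)
$\sqrt{d + S} = \sqrt{202 + 416} = \sqrt{618}$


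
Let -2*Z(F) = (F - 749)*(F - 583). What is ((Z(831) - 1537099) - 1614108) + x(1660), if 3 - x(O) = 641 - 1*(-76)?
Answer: -3162089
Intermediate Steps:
x(O) = -714 (x(O) = 3 - (641 - 1*(-76)) = 3 - (641 + 76) = 3 - 1*717 = 3 - 717 = -714)
Z(F) = -(-749 + F)*(-583 + F)/2 (Z(F) = -(F - 749)*(F - 583)/2 = -(-749 + F)*(-583 + F)/2)
((Z(831) - 1537099) - 1614108) + x(1660) = (((-436667/2 + 666*831 - 1/2*831**2) - 1537099) - 1614108) - 714 = (((-436667/2 + 553446 - 1/2*690561) - 1537099) - 1614108) - 714 = (((-436667/2 + 553446 - 690561/2) - 1537099) - 1614108) - 714 = ((-10168 - 1537099) - 1614108) - 714 = (-1547267 - 1614108) - 714 = -3161375 - 714 = -3162089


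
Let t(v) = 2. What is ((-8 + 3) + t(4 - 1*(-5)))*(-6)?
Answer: 18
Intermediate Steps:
((-8 + 3) + t(4 - 1*(-5)))*(-6) = ((-8 + 3) + 2)*(-6) = (-5 + 2)*(-6) = -3*(-6) = 18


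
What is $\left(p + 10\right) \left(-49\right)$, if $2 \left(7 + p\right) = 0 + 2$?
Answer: $-196$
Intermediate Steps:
$p = -6$ ($p = -7 + \frac{0 + 2}{2} = -7 + \frac{1}{2} \cdot 2 = -7 + 1 = -6$)
$\left(p + 10\right) \left(-49\right) = \left(-6 + 10\right) \left(-49\right) = 4 \left(-49\right) = -196$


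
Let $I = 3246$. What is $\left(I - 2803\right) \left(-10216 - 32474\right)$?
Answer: $-18911670$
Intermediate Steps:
$\left(I - 2803\right) \left(-10216 - 32474\right) = \left(3246 - 2803\right) \left(-10216 - 32474\right) = 443 \left(-42690\right) = -18911670$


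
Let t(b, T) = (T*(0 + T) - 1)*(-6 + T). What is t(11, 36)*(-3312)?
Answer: -128671200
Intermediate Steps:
t(b, T) = (-1 + T²)*(-6 + T) (t(b, T) = (T*T - 1)*(-6 + T) = (T² - 1)*(-6 + T) = (-1 + T²)*(-6 + T))
t(11, 36)*(-3312) = (6 + 36³ - 1*36 - 6*36²)*(-3312) = (6 + 46656 - 36 - 6*1296)*(-3312) = (6 + 46656 - 36 - 7776)*(-3312) = 38850*(-3312) = -128671200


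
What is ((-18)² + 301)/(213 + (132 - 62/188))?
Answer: 58750/32399 ≈ 1.8133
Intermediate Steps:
((-18)² + 301)/(213 + (132 - 62/188)) = (324 + 301)/(213 + (132 - 62*1/188)) = 625/(213 + (132 - 31/94)) = 625/(213 + 12377/94) = 625/(32399/94) = 625*(94/32399) = 58750/32399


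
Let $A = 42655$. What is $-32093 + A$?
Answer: $10562$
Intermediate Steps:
$-32093 + A = -32093 + 42655 = 10562$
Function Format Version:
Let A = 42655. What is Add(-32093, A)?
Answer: 10562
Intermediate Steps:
Add(-32093, A) = Add(-32093, 42655) = 10562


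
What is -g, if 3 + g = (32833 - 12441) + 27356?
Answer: -47745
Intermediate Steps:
g = 47745 (g = -3 + ((32833 - 12441) + 27356) = -3 + (20392 + 27356) = -3 + 47748 = 47745)
-g = -1*47745 = -47745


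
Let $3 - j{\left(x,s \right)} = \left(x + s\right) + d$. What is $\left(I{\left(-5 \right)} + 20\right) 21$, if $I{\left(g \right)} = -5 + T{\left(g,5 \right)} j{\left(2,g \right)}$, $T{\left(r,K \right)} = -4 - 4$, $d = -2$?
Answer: $-1029$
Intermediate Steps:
$T{\left(r,K \right)} = -8$
$j{\left(x,s \right)} = 5 - s - x$ ($j{\left(x,s \right)} = 3 - \left(\left(x + s\right) - 2\right) = 3 - \left(\left(s + x\right) - 2\right) = 3 - \left(-2 + s + x\right) = 5 - s - x$)
$I{\left(g \right)} = -29 + 8 g$ ($I{\left(g \right)} = -5 - 8 \left(5 - g - 2\right) = -5 - 8 \left(3 - g\right) = -5 + \left(-24 + 8 g\right) = -29 + 8 g$)
$\left(I{\left(-5 \right)} + 20\right) 21 = \left(\left(-29 + 8 \left(-5\right)\right) + 20\right) 21 = \left(\left(-29 - 40\right) + 20\right) 21 = \left(-69 + 20\right) 21 = \left(-49\right) 21 = -1029$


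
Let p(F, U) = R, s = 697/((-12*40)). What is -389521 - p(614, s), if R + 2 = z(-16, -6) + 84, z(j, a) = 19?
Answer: -389622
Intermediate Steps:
R = 101 (R = -2 + (19 + 84) = -2 + 103 = 101)
s = -697/480 (s = 697/(-480) = 697*(-1/480) = -697/480 ≈ -1.4521)
p(F, U) = 101
-389521 - p(614, s) = -389521 - 1*101 = -389521 - 101 = -389622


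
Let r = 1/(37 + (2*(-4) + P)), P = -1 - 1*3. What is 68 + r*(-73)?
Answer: 1627/25 ≈ 65.080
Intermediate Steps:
P = -4 (P = -1 - 3 = -4)
r = 1/25 (r = 1/(37 + (2*(-4) - 4)) = 1/(37 + (-8 - 4)) = 1/(37 - 12) = 1/25 ≈ 0.040000)
68 + r*(-73) = 68 + (1/25)*(-73) = 68 - 73/25 = 1627/25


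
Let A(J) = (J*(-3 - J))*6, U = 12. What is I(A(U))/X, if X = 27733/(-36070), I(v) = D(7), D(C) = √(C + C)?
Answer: -36070*√14/27733 ≈ -4.8665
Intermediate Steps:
A(J) = 6*J*(-3 - J)
D(C) = √2*√C (D(C) = √(2*C) = √2*√C)
I(v) = √14 (I(v) = √2*√7 = √14)
X = -27733/36070 (X = 27733*(-1/36070) = -27733/36070 ≈ -0.76887)
I(A(U))/X = √14/(-27733/36070) = √14*(-36070/27733) = -36070*√14/27733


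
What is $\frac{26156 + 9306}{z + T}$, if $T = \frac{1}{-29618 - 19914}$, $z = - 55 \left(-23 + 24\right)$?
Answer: $- \frac{1756503784}{2724261} \approx -644.76$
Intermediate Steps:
$z = -55$ ($z = \left(-55\right) 1 = -55$)
$T = - \frac{1}{49532}$ ($T = \frac{1}{-49532} = - \frac{1}{49532} \approx -2.0189 \cdot 10^{-5}$)
$\frac{26156 + 9306}{z + T} = \frac{26156 + 9306}{-55 - \frac{1}{49532}} = \frac{35462}{- \frac{2724261}{49532}} = 35462 \left(- \frac{49532}{2724261}\right) = - \frac{1756503784}{2724261}$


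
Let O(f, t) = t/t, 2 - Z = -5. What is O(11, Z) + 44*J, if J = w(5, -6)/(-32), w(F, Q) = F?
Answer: -47/8 ≈ -5.8750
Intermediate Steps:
Z = 7 (Z = 2 - 1*(-5) = 2 + 5 = 7)
O(f, t) = 1
J = -5/32 (J = 5/(-32) = 5*(-1/32) = -5/32 ≈ -0.15625)
O(11, Z) + 44*J = 1 + 44*(-5/32) = 1 - 55/8 = -47/8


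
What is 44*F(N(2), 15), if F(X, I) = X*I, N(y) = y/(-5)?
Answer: -264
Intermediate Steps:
N(y) = -y/5 (N(y) = y*(-⅕) = -y/5)
F(X, I) = I*X
44*F(N(2), 15) = 44*(15*(-⅕*2)) = 44*(15*(-⅖)) = 44*(-6) = -264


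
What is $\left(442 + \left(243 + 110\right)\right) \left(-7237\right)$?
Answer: $-5753415$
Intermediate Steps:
$\left(442 + \left(243 + 110\right)\right) \left(-7237\right) = \left(442 + 353\right) \left(-7237\right) = 795 \left(-7237\right) = -5753415$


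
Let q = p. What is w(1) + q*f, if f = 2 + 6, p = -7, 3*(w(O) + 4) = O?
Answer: -179/3 ≈ -59.667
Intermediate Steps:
w(O) = -4 + O/3
q = -7
f = 8
w(1) + q*f = (-4 + (⅓)*1) - 7*8 = (-4 + ⅓) - 56 = -11/3 - 56 = -179/3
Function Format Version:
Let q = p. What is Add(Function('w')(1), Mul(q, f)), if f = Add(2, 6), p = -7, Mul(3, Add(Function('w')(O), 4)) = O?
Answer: Rational(-179, 3) ≈ -59.667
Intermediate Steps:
Function('w')(O) = Add(-4, Mul(Rational(1, 3), O))
q = -7
f = 8
Add(Function('w')(1), Mul(q, f)) = Add(Add(-4, Mul(Rational(1, 3), 1)), Mul(-7, 8)) = Add(Add(-4, Rational(1, 3)), -56) = Add(Rational(-11, 3), -56) = Rational(-179, 3)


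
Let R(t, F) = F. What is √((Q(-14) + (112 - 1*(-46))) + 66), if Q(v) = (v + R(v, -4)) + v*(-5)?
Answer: 2*√69 ≈ 16.613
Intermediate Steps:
Q(v) = -4 - 4*v (Q(v) = (v - 4) + v*(-5) = (-4 + v) - 5*v = -4 - 4*v)
√((Q(-14) + (112 - 1*(-46))) + 66) = √(((-4 - 4*(-14)) + (112 - 1*(-46))) + 66) = √(((-4 + 56) + (112 + 46)) + 66) = √((52 + 158) + 66) = √(210 + 66) = √276 = 2*√69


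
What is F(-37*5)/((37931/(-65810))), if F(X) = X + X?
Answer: 24349700/37931 ≈ 641.95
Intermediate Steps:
F(X) = 2*X
F(-37*5)/((37931/(-65810))) = (2*(-37*5))/((37931/(-65810))) = (2*(-185))/((37931*(-1/65810))) = -370/(-37931/65810) = -370*(-65810/37931) = 24349700/37931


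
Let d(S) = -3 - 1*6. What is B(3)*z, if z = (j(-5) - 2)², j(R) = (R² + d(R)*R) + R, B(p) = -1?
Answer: -3969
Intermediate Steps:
d(S) = -9 (d(S) = -3 - 6 = -9)
j(R) = R² - 8*R (j(R) = (R² - 9*R) + R = R² - 8*R)
z = 3969 (z = (-5*(-8 - 5) - 2)² = (-5*(-13) - 2)² = (65 - 2)² = 63² = 3969)
B(3)*z = -1*3969 = -3969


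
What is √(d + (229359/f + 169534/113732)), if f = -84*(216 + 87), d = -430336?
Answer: I*√6260398332558740241711/120612786 ≈ 656.01*I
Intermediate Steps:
f = -25452 (f = -84*303 = -25452)
√(d + (229359/f + 169534/113732)) = √(-430336 + (229359/(-25452) + 169534/113732)) = √(-430336 + (229359*(-1/25452) + 169534*(1/113732))) = √(-430336 + (-76453/8484 + 84767/56866)) = √(-430336 - 1814206535/241225572) = √(-103809861958727/241225572) = I*√6260398332558740241711/120612786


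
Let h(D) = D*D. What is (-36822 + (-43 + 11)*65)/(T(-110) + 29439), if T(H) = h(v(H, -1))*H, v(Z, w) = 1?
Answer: -38902/29329 ≈ -1.3264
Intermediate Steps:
h(D) = D**2
T(H) = H (T(H) = 1**2*H = 1*H = H)
(-36822 + (-43 + 11)*65)/(T(-110) + 29439) = (-36822 + (-43 + 11)*65)/(-110 + 29439) = (-36822 - 32*65)/29329 = (-36822 - 2080)*(1/29329) = -38902*1/29329 = -38902/29329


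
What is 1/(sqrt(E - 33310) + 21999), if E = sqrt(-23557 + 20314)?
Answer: 1/(21999 + sqrt(-33310 + I*sqrt(3243))) ≈ 4.5453e-5 - 3.771e-7*I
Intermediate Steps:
E = I*sqrt(3243) (E = sqrt(-3243) = I*sqrt(3243) ≈ 56.947*I)
1/(sqrt(E - 33310) + 21999) = 1/(sqrt(I*sqrt(3243) - 33310) + 21999) = 1/(sqrt(-33310 + I*sqrt(3243)) + 21999) = 1/(21999 + sqrt(-33310 + I*sqrt(3243)))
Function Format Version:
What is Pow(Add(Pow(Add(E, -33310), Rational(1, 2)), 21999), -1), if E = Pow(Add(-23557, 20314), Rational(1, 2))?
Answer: Pow(Add(21999, Pow(Add(-33310, Mul(I, Pow(3243, Rational(1, 2)))), Rational(1, 2))), -1) ≈ Add(4.5453e-5, Mul(-3.771e-7, I))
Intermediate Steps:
E = Mul(I, Pow(3243, Rational(1, 2))) (E = Pow(-3243, Rational(1, 2)) = Mul(I, Pow(3243, Rational(1, 2))) ≈ Mul(56.947, I))
Pow(Add(Pow(Add(E, -33310), Rational(1, 2)), 21999), -1) = Pow(Add(Pow(Add(Mul(I, Pow(3243, Rational(1, 2))), -33310), Rational(1, 2)), 21999), -1) = Pow(Add(Pow(Add(-33310, Mul(I, Pow(3243, Rational(1, 2)))), Rational(1, 2)), 21999), -1) = Pow(Add(21999, Pow(Add(-33310, Mul(I, Pow(3243, Rational(1, 2)))), Rational(1, 2))), -1)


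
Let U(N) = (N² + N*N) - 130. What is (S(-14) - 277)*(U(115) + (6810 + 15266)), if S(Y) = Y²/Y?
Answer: -14083236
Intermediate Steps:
S(Y) = Y
U(N) = -130 + 2*N² (U(N) = (N² + N²) - 130 = 2*N² - 130 = -130 + 2*N²)
(S(-14) - 277)*(U(115) + (6810 + 15266)) = (-14 - 277)*((-130 + 2*115²) + (6810 + 15266)) = -291*((-130 + 2*13225) + 22076) = -291*((-130 + 26450) + 22076) = -291*(26320 + 22076) = -291*48396 = -14083236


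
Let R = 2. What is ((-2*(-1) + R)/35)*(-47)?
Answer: -188/35 ≈ -5.3714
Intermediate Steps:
((-2*(-1) + R)/35)*(-47) = ((-2*(-1) + 2)/35)*(-47) = ((2 + 2)*(1/35))*(-47) = (4*(1/35))*(-47) = (4/35)*(-47) = -188/35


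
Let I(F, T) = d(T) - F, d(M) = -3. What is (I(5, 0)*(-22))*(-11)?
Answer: -1936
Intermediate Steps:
I(F, T) = -3 - F
(I(5, 0)*(-22))*(-11) = ((-3 - 1*5)*(-22))*(-11) = ((-3 - 5)*(-22))*(-11) = -8*(-22)*(-11) = 176*(-11) = -1936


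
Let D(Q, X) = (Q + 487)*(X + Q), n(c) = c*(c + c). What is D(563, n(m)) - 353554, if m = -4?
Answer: 271196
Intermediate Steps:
n(c) = 2*c**2 (n(c) = c*(2*c) = 2*c**2)
D(Q, X) = (487 + Q)*(Q + X)
D(563, n(m)) - 353554 = (563**2 + 487*563 + 487*(2*(-4)**2) + 563*(2*(-4)**2)) - 353554 = (316969 + 274181 + 487*(2*16) + 563*(2*16)) - 353554 = (316969 + 274181 + 487*32 + 563*32) - 353554 = (316969 + 274181 + 15584 + 18016) - 353554 = 624750 - 353554 = 271196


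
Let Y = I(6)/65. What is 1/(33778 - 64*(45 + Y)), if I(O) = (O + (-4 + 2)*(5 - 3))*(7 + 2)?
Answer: 65/2007218 ≈ 3.2383e-5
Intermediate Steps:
I(O) = -36 + 9*O (I(O) = (O - 2*2)*9 = (O - 4)*9 = (-4 + O)*9 = -36 + 9*O)
Y = 18/65 (Y = (-36 + 9*6)/65 = (-36 + 54)*(1/65) = 18*(1/65) = 18/65 ≈ 0.27692)
1/(33778 - 64*(45 + Y)) = 1/(33778 - 64*(45 + 18/65)) = 1/(33778 - 64*2943/65) = 1/(33778 - 188352/65) = 1/(2007218/65) = 65/2007218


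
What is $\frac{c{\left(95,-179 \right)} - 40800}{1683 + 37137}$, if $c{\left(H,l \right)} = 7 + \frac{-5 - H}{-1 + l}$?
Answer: $- \frac{91783}{87345} \approx -1.0508$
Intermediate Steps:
$c{\left(H,l \right)} = 7 + \frac{-5 - H}{-1 + l}$
$\frac{c{\left(95,-179 \right)} - 40800}{1683 + 37137} = \frac{\frac{-12 - 95 + 7 \left(-179\right)}{-1 - 179} - 40800}{1683 + 37137} = \frac{\frac{-12 - 95 - 1253}{-180} - 40800}{38820} = \left(\left(- \frac{1}{180}\right) \left(-1360\right) - 40800\right) \frac{1}{38820} = \left(\frac{68}{9} - 40800\right) \frac{1}{38820} = \left(- \frac{367132}{9}\right) \frac{1}{38820} = - \frac{91783}{87345}$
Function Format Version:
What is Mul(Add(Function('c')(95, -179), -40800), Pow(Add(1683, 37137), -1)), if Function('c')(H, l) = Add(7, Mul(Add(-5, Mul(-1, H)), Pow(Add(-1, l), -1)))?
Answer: Rational(-91783, 87345) ≈ -1.0508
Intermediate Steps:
Function('c')(H, l) = Add(7, Mul(Pow(Add(-1, l), -1), Add(-5, Mul(-1, H))))
Mul(Add(Function('c')(95, -179), -40800), Pow(Add(1683, 37137), -1)) = Mul(Add(Mul(Pow(Add(-1, -179), -1), Add(-12, Mul(-1, 95), Mul(7, -179))), -40800), Pow(Add(1683, 37137), -1)) = Mul(Add(Mul(Pow(-180, -1), Add(-12, -95, -1253)), -40800), Pow(38820, -1)) = Mul(Add(Mul(Rational(-1, 180), -1360), -40800), Rational(1, 38820)) = Mul(Add(Rational(68, 9), -40800), Rational(1, 38820)) = Mul(Rational(-367132, 9), Rational(1, 38820)) = Rational(-91783, 87345)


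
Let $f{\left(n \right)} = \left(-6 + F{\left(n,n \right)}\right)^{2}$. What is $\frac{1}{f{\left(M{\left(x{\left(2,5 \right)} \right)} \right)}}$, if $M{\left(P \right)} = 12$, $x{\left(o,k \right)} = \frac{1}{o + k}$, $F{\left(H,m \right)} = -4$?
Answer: $\frac{1}{100} \approx 0.01$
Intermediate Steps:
$x{\left(o,k \right)} = \frac{1}{k + o}$
$f{\left(n \right)} = 100$ ($f{\left(n \right)} = \left(-6 - 4\right)^{2} = \left(-10\right)^{2} = 100$)
$\frac{1}{f{\left(M{\left(x{\left(2,5 \right)} \right)} \right)}} = \frac{1}{100}$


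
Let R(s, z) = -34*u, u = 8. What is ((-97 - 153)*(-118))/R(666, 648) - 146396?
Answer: -9962303/68 ≈ -1.4650e+5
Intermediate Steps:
R(s, z) = -272 (R(s, z) = -34*8 = -272)
((-97 - 153)*(-118))/R(666, 648) - 146396 = ((-97 - 153)*(-118))/(-272) - 146396 = -250*(-118)*(-1/272) - 146396 = 29500*(-1/272) - 146396 = -7375/68 - 146396 = -9962303/68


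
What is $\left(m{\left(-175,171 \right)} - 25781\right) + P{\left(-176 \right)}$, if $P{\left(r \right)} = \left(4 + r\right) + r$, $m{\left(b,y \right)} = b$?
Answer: $-26304$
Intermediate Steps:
$P{\left(r \right)} = 4 + 2 r$
$\left(m{\left(-175,171 \right)} - 25781\right) + P{\left(-176 \right)} = \left(-175 - 25781\right) + \left(4 + 2 \left(-176\right)\right) = -25956 + \left(4 - 352\right) = -25956 - 348 = -26304$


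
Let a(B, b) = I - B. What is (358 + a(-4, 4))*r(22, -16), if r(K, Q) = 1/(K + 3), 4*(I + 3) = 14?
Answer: 29/2 ≈ 14.500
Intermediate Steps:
I = 1/2 (I = -3 + (1/4)*14 = -3 + 7/2 = 1/2 ≈ 0.50000)
r(K, Q) = 1/(3 + K)
a(B, b) = 1/2 - B
(358 + a(-4, 4))*r(22, -16) = (358 + (1/2 - 1*(-4)))/(3 + 22) = (358 + (1/2 + 4))/25 = (358 + 9/2)*(1/25) = (725/2)*(1/25) = 29/2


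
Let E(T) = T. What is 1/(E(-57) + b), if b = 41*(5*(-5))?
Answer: -1/1082 ≈ -0.00092421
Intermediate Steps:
b = -1025 (b = 41*(-25) = -1025)
1/(E(-57) + b) = 1/(-57 - 1025) = 1/(-1082) = -1/1082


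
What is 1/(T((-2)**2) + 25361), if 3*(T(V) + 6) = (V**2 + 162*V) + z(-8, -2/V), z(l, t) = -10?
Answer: 1/25573 ≈ 3.9104e-5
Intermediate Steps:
T(V) = -28/3 + 54*V + V**2/3 (T(V) = -6 + ((V**2 + 162*V) - 10)/3 = -6 + (-10 + V**2 + 162*V)/3 = -6 + (-10/3 + 54*V + V**2/3) = -28/3 + 54*V + V**2/3)
1/(T((-2)**2) + 25361) = 1/((-28/3 + 54*(-2)**2 + ((-2)**2)**2/3) + 25361) = 1/((-28/3 + 54*4 + (1/3)*4**2) + 25361) = 1/((-28/3 + 216 + (1/3)*16) + 25361) = 1/((-28/3 + 216 + 16/3) + 25361) = 1/(212 + 25361) = 1/25573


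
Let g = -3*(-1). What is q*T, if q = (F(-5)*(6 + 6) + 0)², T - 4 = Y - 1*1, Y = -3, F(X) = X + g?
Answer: 0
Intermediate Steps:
g = 3
F(X) = 3 + X (F(X) = X + 3 = 3 + X)
T = 0 (T = 4 + (-3 - 1*1) = 4 + (-3 - 1) = 4 - 4 = 0)
q = 576 (q = ((3 - 5)*(6 + 6) + 0)² = (-2*12 + 0)² = (-24 + 0)² = (-24)² = 576)
q*T = 576*0 = 0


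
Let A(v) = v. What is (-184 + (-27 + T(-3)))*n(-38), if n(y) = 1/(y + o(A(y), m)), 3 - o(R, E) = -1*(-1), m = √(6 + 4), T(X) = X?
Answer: 107/18 ≈ 5.9444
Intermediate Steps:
m = √10 ≈ 3.1623
o(R, E) = 2 (o(R, E) = 3 - (-1)*(-1) = 3 - 1*1 = 3 - 1 = 2)
n(y) = 1/(2 + y) (n(y) = 1/(y + 2) = 1/(2 + y))
(-184 + (-27 + T(-3)))*n(-38) = (-184 + (-27 - 3))/(2 - 38) = (-184 - 30)/(-36) = -214*(-1/36) = 107/18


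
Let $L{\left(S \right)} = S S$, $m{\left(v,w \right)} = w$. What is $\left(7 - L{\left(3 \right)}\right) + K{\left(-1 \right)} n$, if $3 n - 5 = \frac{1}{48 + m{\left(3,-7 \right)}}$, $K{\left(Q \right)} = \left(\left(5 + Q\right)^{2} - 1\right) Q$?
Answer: $- \frac{1112}{41} \approx -27.122$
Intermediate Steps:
$L{\left(S \right)} = S^{2}$
$K{\left(Q \right)} = Q \left(-1 + \left(5 + Q\right)^{2}\right)$ ($K{\left(Q \right)} = \left(-1 + \left(5 + Q\right)^{2}\right) Q = Q \left(-1 + \left(5 + Q\right)^{2}\right)$)
$n = \frac{206}{123}$ ($n = \frac{5}{3} + \frac{1}{3 \left(48 - 7\right)} = \frac{5}{3} + \frac{1}{3 \cdot 41} = \frac{5}{3} + \frac{1}{3} \cdot \frac{1}{41} = \frac{5}{3} + \frac{1}{123} = \frac{206}{123} \approx 1.6748$)
$\left(7 - L{\left(3 \right)}\right) + K{\left(-1 \right)} n = \left(7 - 3^{2}\right) + - (-1 + \left(5 - 1\right)^{2}) \frac{206}{123} = \left(7 - 9\right) + - (-1 + 4^{2}) \frac{206}{123} = \left(7 - 9\right) + - (-1 + 16) \frac{206}{123} = -2 + \left(-1\right) 15 \cdot \frac{206}{123} = -2 - \frac{1030}{41} = - \frac{1112}{41}$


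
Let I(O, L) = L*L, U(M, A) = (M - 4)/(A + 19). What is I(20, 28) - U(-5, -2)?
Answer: 13337/17 ≈ 784.53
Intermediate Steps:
U(M, A) = (-4 + M)/(19 + A)
I(O, L) = L**2
I(20, 28) - U(-5, -2) = 28**2 - (-4 - 5)/(19 - 2) = 784 - (-9)/17 = 784 - 1*(-9/17) = 784 + 9/17 = 13337/17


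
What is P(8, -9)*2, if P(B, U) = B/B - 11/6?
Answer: -5/3 ≈ -1.6667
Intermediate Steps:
P(B, U) = -⅚ (P(B, U) = 1 - 11*⅙ = 1 - 11/6 = -⅚)
P(8, -9)*2 = -⅚*2 = -5/3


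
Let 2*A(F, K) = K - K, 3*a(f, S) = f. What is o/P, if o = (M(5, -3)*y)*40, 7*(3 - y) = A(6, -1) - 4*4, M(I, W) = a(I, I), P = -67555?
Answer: -1480/283731 ≈ -0.0052162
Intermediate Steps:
a(f, S) = f/3
M(I, W) = I/3
A(F, K) = 0 (A(F, K) = (K - K)/2 = (1/2)*0 = 0)
y = 37/7 (y = 3 - (0 - 4*4)/7 = 3 - (0 - 16)/7 = 3 - 1/7*(-16) = 3 + 16/7 = 37/7 ≈ 5.2857)
o = 7400/21 (o = (((1/3)*5)*(37/7))*40 = ((5/3)*(37/7))*40 = (185/21)*40 = 7400/21 ≈ 352.38)
o/P = (7400/21)/(-67555) = (7400/21)*(-1/67555) = -1480/283731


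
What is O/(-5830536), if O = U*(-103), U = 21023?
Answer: 2165369/5830536 ≈ 0.37138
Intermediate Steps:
O = -2165369 (O = 21023*(-103) = -2165369)
O/(-5830536) = -2165369/(-5830536) = -2165369*(-1/5830536) = 2165369/5830536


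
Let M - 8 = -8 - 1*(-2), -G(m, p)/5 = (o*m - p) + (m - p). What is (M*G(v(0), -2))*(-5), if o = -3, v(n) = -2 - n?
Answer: 400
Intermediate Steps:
G(m, p) = 10*m + 10*p (G(m, p) = -5*((-3*m - p) + (m - p)) = -5*((-p - 3*m) + (m - p)) = -5*(-2*m - 2*p) = 10*m + 10*p)
M = 2 (M = 8 + (-8 - 1*(-2)) = 8 + (-8 + 2) = 8 - 6 = 2)
(M*G(v(0), -2))*(-5) = (2*(10*(-2 - 1*0) + 10*(-2)))*(-5) = (2*(10*(-2 + 0) - 20))*(-5) = (2*(10*(-2) - 20))*(-5) = (2*(-20 - 20))*(-5) = (2*(-40))*(-5) = -80*(-5) = 400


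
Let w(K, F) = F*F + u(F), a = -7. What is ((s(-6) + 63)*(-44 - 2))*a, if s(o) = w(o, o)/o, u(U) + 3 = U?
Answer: 18837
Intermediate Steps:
u(U) = -3 + U
w(K, F) = -3 + F + F² (w(K, F) = F*F + (-3 + F) = F² + (-3 + F) = -3 + F + F²)
s(o) = (-3 + o + o²)/o
((s(-6) + 63)*(-44 - 2))*a = (((1 - 6 - 3/(-6)) + 63)*(-44 - 2))*(-7) = (((1 - 6 - 3*(-⅙)) + 63)*(-46))*(-7) = (((1 - 6 + ½) + 63)*(-46))*(-7) = ((-9/2 + 63)*(-46))*(-7) = ((117/2)*(-46))*(-7) = -2691*(-7) = 18837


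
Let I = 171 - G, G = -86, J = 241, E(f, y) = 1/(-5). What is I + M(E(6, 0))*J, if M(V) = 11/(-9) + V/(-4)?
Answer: -4591/180 ≈ -25.506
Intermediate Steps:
E(f, y) = -⅕
M(V) = -11/9 - V/4 (M(V) = 11*(-⅑) + V*(-¼) = -11/9 - V/4)
I = 257 (I = 171 - 1*(-86) = 171 + 86 = 257)
I + M(E(6, 0))*J = 257 + (-11/9 - ¼*(-⅕))*241 = 257 + (-11/9 + 1/20)*241 = 257 - 211/180*241 = 257 - 50851/180 = -4591/180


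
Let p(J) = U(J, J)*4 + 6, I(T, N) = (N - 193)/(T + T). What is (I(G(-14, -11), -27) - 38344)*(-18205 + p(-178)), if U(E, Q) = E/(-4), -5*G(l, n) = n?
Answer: 691898274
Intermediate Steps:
G(l, n) = -n/5
I(T, N) = (-193 + N)/(2*T) (I(T, N) = (-193 + N)/((2*T)) = (-193 + N)*(1/(2*T)) = (-193 + N)/(2*T))
U(E, Q) = -E/4 (U(E, Q) = E*(-¼) = -E/4)
p(J) = 6 - J (p(J) = -J/4*4 + 6 = -J + 6 = 6 - J)
(I(G(-14, -11), -27) - 38344)*(-18205 + p(-178)) = ((-193 - 27)/(2*((-⅕*(-11)))) - 38344)*(-18205 + (6 - 1*(-178))) = ((½)*(-220)/(11/5) - 38344)*(-18205 + (6 + 178)) = ((½)*(5/11)*(-220) - 38344)*(-18205 + 184) = (-50 - 38344)*(-18021) = -38394*(-18021) = 691898274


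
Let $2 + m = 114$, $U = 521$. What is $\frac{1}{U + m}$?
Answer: $\frac{1}{633} \approx 0.0015798$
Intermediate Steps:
$m = 112$ ($m = -2 + 114 = 112$)
$\frac{1}{U + m} = \frac{1}{521 + 112} = \frac{1}{633}$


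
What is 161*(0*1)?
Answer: 0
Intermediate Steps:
161*(0*1) = 161*0 = 0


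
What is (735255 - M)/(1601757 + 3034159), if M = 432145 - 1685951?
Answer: 1989061/4635916 ≈ 0.42905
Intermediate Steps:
M = -1253806
(735255 - M)/(1601757 + 3034159) = (735255 - 1*(-1253806))/(1601757 + 3034159) = (735255 + 1253806)/4635916 = 1989061*(1/4635916) = 1989061/4635916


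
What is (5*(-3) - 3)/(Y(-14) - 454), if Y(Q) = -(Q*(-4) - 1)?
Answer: 18/509 ≈ 0.035363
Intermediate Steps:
Y(Q) = 1 + 4*Q (Y(Q) = -(-4*Q - 1) = -(-1 - 4*Q) = 1 + 4*Q)
(5*(-3) - 3)/(Y(-14) - 454) = (5*(-3) - 3)/((1 + 4*(-14)) - 454) = (-15 - 3)/((1 - 56) - 454) = -18/(-55 - 454) = -18/(-509) = -18*(-1/509) = 18/509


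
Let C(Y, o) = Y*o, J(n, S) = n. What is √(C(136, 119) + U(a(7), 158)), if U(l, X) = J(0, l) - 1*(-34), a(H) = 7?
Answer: 3*√1802 ≈ 127.35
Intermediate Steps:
U(l, X) = 34 (U(l, X) = 0 - 1*(-34) = 0 + 34 = 34)
√(C(136, 119) + U(a(7), 158)) = √(136*119 + 34) = √(16184 + 34) = √16218 = 3*√1802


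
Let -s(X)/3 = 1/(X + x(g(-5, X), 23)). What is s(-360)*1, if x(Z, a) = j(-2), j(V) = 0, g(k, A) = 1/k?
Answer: 1/120 ≈ 0.0083333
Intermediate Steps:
x(Z, a) = 0
s(X) = -3/X (s(X) = -3/(X + 0) = -3/X)
s(-360)*1 = -3/(-360)*1 = -3*(-1/360)*1 = (1/120)*1 = 1/120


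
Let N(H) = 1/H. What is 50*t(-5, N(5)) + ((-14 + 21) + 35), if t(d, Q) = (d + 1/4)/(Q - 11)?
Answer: 6911/108 ≈ 63.991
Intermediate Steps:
t(d, Q) = (¼ + d)/(-11 + Q) (t(d, Q) = (d + ¼)/(-11 + Q) = (¼ + d)/(-11 + Q))
50*t(-5, N(5)) + ((-14 + 21) + 35) = 50*((¼ - 5)/(-11 + 1/5)) + ((-14 + 21) + 35) = 50*(-19/4/(-11 + ⅕)) + (7 + 35) = 50*(-19/4/(-54/5)) + 42 = 50*(-5/54*(-19/4)) + 42 = 50*(95/216) + 42 = 2375/108 + 42 = 6911/108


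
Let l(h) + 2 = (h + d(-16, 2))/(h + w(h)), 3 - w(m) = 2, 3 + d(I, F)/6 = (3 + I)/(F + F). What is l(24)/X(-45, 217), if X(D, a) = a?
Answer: -127/10850 ≈ -0.011705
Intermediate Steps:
d(I, F) = -18 + 3*(3 + I)/F (d(I, F) = -18 + 6*((3 + I)/(F + F)) = -18 + 6*((3 + I)/((2*F))) = -18 + 6*((3 + I)*(1/(2*F))) = -18 + 6*((3 + I)/(2*F)) = -18 + 3*(3 + I)/F)
w(m) = 1 (w(m) = 3 - 1*2 = 3 - 2 = 1)
l(h) = -2 + (-75/2 + h)/(1 + h) (l(h) = -2 + (h + 3*(3 - 16 - 6*2)/2)/(h + 1) = -2 + (h + 3*(½)*(3 - 16 - 12))/(1 + h) = -2 + (h + 3*(½)*(-25))/(1 + h) = -2 + (h - 75/2)/(1 + h) = -2 + (-75/2 + h)/(1 + h))
l(24)/X(-45, 217) = ((-79/2 - 1*24)/(1 + 24))/217 = ((-79/2 - 24)/25)*(1/217) = ((1/25)*(-127/2))*(1/217) = -127/50*1/217 = -127/10850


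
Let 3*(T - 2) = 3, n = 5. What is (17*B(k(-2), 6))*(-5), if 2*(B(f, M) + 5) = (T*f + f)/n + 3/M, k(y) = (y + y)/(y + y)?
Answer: 1479/4 ≈ 369.75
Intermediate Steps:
k(y) = 1 (k(y) = (2*y)/((2*y)) = (2*y)*(1/(2*y)) = 1)
T = 3 (T = 2 + (⅓)*3 = 2 + 1 = 3)
B(f, M) = -5 + 2*f/5 + 3/(2*M) (B(f, M) = -5 + ((3*f + f)/5 + 3/M)/2 = -5 + ((4*f)*(⅕) + 3/M)/2 = -5 + (4*f/5 + 3/M)/2 = -5 + (3/M + 4*f/5)/2 = -5 + (2*f/5 + 3/(2*M)) = -5 + 2*f/5 + 3/(2*M))
(17*B(k(-2), 6))*(-5) = (17*(-5 + (⅖)*1 + (3/2)/6))*(-5) = (17*(-5 + ⅖ + (3/2)*(⅙)))*(-5) = (17*(-5 + ⅖ + ¼))*(-5) = (17*(-87/20))*(-5) = -1479/20*(-5) = 1479/4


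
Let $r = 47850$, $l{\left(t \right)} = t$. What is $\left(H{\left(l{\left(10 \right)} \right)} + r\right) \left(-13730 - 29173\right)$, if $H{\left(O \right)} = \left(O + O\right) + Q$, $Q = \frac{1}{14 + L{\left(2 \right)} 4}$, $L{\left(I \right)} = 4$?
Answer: $- \frac{20537680401}{10} \approx -2.0538 \cdot 10^{9}$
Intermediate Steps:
$Q = \frac{1}{30}$ ($Q = \frac{1}{14 + 4 \cdot 4} = \frac{1}{14 + 16} = \frac{1}{30} \approx 0.033333$)
$H{\left(O \right)} = \frac{1}{30} + 2 O$ ($H{\left(O \right)} = \left(O + O\right) + \frac{1}{30} = 2 O + \frac{1}{30} = \frac{1}{30} + 2 O$)
$\left(H{\left(l{\left(10 \right)} \right)} + r\right) \left(-13730 - 29173\right) = \left(\left(\frac{1}{30} + 2 \cdot 10\right) + 47850\right) \left(-13730 - 29173\right) = \left(\left(\frac{1}{30} + 20\right) + 47850\right) \left(-42903\right) = \left(\frac{601}{30} + 47850\right) \left(-42903\right) = \frac{1436101}{30} \left(-42903\right) = - \frac{20537680401}{10}$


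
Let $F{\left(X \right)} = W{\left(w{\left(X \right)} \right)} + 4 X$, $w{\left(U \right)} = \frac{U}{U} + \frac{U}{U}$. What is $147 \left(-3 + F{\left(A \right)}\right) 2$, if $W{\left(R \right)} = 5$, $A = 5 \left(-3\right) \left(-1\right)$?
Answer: $18228$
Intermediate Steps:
$A = 15$ ($A = \left(-15\right) \left(-1\right) = 15$)
$w{\left(U \right)} = 2$ ($w{\left(U \right)} = 1 + 1 = 2$)
$F{\left(X \right)} = 5 + 4 X$
$147 \left(-3 + F{\left(A \right)}\right) 2 = 147 \left(-3 + \left(5 + 4 \cdot 15\right)\right) 2 = 147 \left(-3 + \left(5 + 60\right)\right) 2 = 147 \left(-3 + 65\right) 2 = 147 \cdot 62 \cdot 2 = 147 \cdot 124 = 18228$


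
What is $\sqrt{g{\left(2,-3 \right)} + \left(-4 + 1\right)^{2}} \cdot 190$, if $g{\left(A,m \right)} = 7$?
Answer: $760$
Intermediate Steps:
$\sqrt{g{\left(2,-3 \right)} + \left(-4 + 1\right)^{2}} \cdot 190 = \sqrt{7 + \left(-4 + 1\right)^{2}} \cdot 190 = \sqrt{7 + \left(-3\right)^{2}} \cdot 190 = \sqrt{7 + 9} \cdot 190 = \sqrt{16} \cdot 190 = 4 \cdot 190 = 760$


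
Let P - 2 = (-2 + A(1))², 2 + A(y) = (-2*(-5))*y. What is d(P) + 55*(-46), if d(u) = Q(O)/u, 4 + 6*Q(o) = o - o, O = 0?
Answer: -144211/57 ≈ -2530.0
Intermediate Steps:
A(y) = -2 + 10*y (A(y) = -2 + (-2*(-5))*y = -2 + 10*y)
P = 38 (P = 2 + (-2 + (-2 + 10*1))² = 2 + (-2 + (-2 + 10))² = 2 + (-2 + 8)² = 2 + 6² = 2 + 36 = 38)
Q(o) = -⅔ (Q(o) = -⅔ + (o - o)/6 = -⅔ + (⅙)*0 = -⅔ + 0 = -⅔)
d(u) = -2/(3*u)
d(P) + 55*(-46) = -⅔/38 + 55*(-46) = -⅔*1/38 - 2530 = -1/57 - 2530 = -144211/57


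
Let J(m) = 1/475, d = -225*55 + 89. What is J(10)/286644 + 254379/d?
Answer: -17317600836907/836405693700 ≈ -20.705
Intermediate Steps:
d = -12286 (d = -12375 + 89 = -12286)
J(m) = 1/475
J(10)/286644 + 254379/d = (1/475)/286644 + 254379/(-12286) = (1/475)*(1/286644) + 254379*(-1/12286) = 1/136155900 - 254379/12286 = -17317600836907/836405693700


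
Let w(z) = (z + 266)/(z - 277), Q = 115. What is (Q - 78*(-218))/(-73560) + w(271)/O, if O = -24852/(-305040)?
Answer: -167391073849/152342760 ≈ -1098.8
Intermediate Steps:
w(z) = (266 + z)/(-277 + z)
O = 2071/25420 (O = -24852*(-1/305040) = 2071/25420 ≈ 0.081471)
(Q - 78*(-218))/(-73560) + w(271)/O = (115 - 78*(-218))/(-73560) + ((266 + 271)/(-277 + 271))/(2071/25420) = (115 + 17004)*(-1/73560) + (537/(-6))*(25420/2071) = 17119*(-1/73560) - ⅙*537*(25420/2071) = -17119/73560 - 179/2*25420/2071 = -17119/73560 - 2275090/2071 = -167391073849/152342760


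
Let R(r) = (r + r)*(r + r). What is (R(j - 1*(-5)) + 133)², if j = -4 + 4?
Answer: 54289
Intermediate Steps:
j = 0
R(r) = 4*r² (R(r) = (2*r)*(2*r) = 4*r²)
(R(j - 1*(-5)) + 133)² = (4*(0 - 1*(-5))² + 133)² = (4*(0 + 5)² + 133)² = (4*5² + 133)² = (4*25 + 133)² = (100 + 133)² = 233² = 54289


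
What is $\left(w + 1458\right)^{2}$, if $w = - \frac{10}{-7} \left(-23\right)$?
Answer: $\frac{99520576}{49} \approx 2.031 \cdot 10^{6}$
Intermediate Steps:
$w = - \frac{230}{7}$ ($w = \left(-10\right) \left(- \frac{1}{7}\right) \left(-23\right) = \frac{10}{7} \left(-23\right) = - \frac{230}{7} \approx -32.857$)
$\left(w + 1458\right)^{2} = \left(- \frac{230}{7} + 1458\right)^{2} = \left(\frac{9976}{7}\right)^{2} = \frac{99520576}{49}$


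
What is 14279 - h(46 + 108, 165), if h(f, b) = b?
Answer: 14114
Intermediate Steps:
14279 - h(46 + 108, 165) = 14279 - 1*165 = 14279 - 165 = 14114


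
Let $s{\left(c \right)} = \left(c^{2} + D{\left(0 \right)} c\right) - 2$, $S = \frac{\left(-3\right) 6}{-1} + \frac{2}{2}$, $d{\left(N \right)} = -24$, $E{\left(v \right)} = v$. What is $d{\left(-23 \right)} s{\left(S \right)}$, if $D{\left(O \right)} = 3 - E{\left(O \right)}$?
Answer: $-9984$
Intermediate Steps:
$S = 19$ ($S = \left(-18\right) \left(-1\right) + 2 \cdot \frac{1}{2} = 18 + 1 = 19$)
$D{\left(O \right)} = 3 - O$
$s{\left(c \right)} = -2 + c^{2} + 3 c$ ($s{\left(c \right)} = \left(c^{2} + \left(3 - 0\right) c\right) - 2 = \left(c^{2} + \left(3 + 0\right) c\right) - 2 = \left(c^{2} + 3 c\right) - 2 = -2 + c^{2} + 3 c$)
$d{\left(-23 \right)} s{\left(S \right)} = - 24 \left(-2 + 19^{2} + 3 \cdot 19\right) = - 24 \left(-2 + 361 + 57\right) = \left(-24\right) 416 = -9984$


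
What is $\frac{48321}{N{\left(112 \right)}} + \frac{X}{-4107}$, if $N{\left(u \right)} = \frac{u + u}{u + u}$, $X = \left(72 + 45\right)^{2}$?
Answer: $\frac{66146886}{1369} \approx 48318.0$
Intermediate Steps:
$X = 13689$ ($X = 117^{2} = 13689$)
$N{\left(u \right)} = 1$ ($N{\left(u \right)} = \frac{2 u}{2 u} = 2 u \frac{1}{2 u} = 1$)
$\frac{48321}{N{\left(112 \right)}} + \frac{X}{-4107} = \frac{48321}{1} + \frac{13689}{-4107} = 48321 \cdot 1 + 13689 \left(- \frac{1}{4107}\right) = 48321 - \frac{4563}{1369} = \frac{66146886}{1369}$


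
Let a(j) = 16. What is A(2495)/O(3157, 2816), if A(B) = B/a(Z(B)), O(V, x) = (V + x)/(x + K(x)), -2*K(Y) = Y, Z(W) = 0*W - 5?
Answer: 19960/543 ≈ 36.759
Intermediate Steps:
Z(W) = -5 (Z(W) = 0 - 5 = -5)
K(Y) = -Y/2
O(V, x) = 2*(V + x)/x (O(V, x) = (V + x)/(x - x/2) = (V + x)/((x/2)) = (V + x)*(2/x) = 2*(V + x)/x)
A(B) = B/16
A(2495)/O(3157, 2816) = ((1/16)*2495)/(2 + 2*3157/2816) = 2495/(16*(2 + 2*3157*(1/2816))) = 2495/(16*(2 + 287/128)) = 2495/(16*(543/128)) = (2495/16)*(128/543) = 19960/543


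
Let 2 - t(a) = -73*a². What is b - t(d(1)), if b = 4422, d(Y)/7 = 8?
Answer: -224508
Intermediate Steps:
d(Y) = 56 (d(Y) = 7*8 = 56)
t(a) = 2 + 73*a² (t(a) = 2 - (-73)*a² = 2 + 73*a²)
b - t(d(1)) = 4422 - (2 + 73*56²) = 4422 - (2 + 73*3136) = 4422 - (2 + 228928) = 4422 - 1*228930 = 4422 - 228930 = -224508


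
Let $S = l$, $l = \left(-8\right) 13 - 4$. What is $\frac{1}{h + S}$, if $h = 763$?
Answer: $\frac{1}{655} \approx 0.0015267$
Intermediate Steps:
$l = -108$ ($l = -104 - 4 = -108$)
$S = -108$
$\frac{1}{h + S} = \frac{1}{763 - 108} = \frac{1}{655}$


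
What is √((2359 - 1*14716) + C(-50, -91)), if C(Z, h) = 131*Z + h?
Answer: I*√18998 ≈ 137.83*I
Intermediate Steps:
C(Z, h) = h + 131*Z
√((2359 - 1*14716) + C(-50, -91)) = √((2359 - 1*14716) + (-91 + 131*(-50))) = √((2359 - 14716) + (-91 - 6550)) = √(-12357 - 6641) = √(-18998) = I*√18998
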